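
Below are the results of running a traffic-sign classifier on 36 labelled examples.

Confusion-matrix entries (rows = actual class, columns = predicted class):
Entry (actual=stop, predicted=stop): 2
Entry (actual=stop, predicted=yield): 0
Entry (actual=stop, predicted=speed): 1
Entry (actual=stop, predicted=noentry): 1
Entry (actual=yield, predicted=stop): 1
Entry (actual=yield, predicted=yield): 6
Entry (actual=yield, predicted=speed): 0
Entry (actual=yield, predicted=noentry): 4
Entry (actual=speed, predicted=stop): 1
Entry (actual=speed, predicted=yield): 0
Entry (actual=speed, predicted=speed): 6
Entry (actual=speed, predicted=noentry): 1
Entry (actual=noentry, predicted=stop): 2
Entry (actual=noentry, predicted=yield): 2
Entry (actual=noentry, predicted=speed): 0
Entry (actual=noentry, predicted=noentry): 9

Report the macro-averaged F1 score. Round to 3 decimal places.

0.619

Per-class F1 score (2·TP/(2·TP+FP+FN)):
  stop: TP=2, FP=1+1+2=4, FN=0+1+1=2 → 4/10 = 0.4000
  yield: TP=6, FP=0+0+2=2, FN=1+0+4=5 → 12/19 = 0.6316
  speed: TP=6, FP=1+0+0=1, FN=1+0+1=2 → 12/15 = 0.8000
  noentry: TP=9, FP=1+4+1=6, FN=2+2+0=4 → 18/28 = 0.6429
Macro-F1 score = mean = (0.4000 + 0.6316 + 0.8000 + 0.6429) / 4 = 0.619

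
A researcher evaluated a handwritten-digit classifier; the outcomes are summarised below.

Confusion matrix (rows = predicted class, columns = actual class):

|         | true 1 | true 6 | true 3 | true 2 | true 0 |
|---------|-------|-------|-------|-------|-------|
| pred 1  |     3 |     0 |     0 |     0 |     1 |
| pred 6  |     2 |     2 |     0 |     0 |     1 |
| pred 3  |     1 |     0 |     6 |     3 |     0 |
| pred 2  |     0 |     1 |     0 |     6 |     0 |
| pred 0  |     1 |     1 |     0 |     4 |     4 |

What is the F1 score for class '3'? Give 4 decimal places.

Treat '3' as positive and all other classes as negative.
F1 score = 2·TP/(2·TP+FP+FN).
3: TP=6, FP=1+0+3+0=4, FN=0+0+0+0=0 → 12/16 = 0.75000

0.7500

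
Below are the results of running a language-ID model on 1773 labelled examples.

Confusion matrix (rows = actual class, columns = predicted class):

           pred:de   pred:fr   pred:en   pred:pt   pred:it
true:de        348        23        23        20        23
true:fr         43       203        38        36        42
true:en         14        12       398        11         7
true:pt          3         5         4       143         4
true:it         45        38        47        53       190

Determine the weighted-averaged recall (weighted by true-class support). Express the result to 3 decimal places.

0.723

Per-class recall (TP/(TP+FN)):
  de: TP=348, FN=23+23+20+23=89 → 348/437 = 0.7963
  fr: TP=203, FN=43+38+36+42=159 → 203/362 = 0.5608
  en: TP=398, FN=14+12+11+7=44 → 398/442 = 0.9005
  pt: TP=143, FN=3+5+4+4=16 → 143/159 = 0.8994
  it: TP=190, FN=45+38+47+53=183 → 190/373 = 0.5094
Weighted-recall = Σ (supportᵢ/N)·recallᵢ with N=1773: (437/1773)·0.7963 + (362/1773)·0.5608 + (442/1773)·0.9005 + (159/1773)·0.8994 + (373/1773)·0.5094 = 0.723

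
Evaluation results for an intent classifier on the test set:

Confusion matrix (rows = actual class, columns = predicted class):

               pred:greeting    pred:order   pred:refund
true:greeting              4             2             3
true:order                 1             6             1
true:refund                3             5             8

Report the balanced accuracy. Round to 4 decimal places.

Balanced accuracy = mean of per-class recall.
  greeting: recall = 4/9 = 0.44444
  order: recall = 6/8 = 0.75000
  refund: recall = 8/16 = 0.50000
Mean = (0.44444 + 0.75000 + 0.50000) / 3 = 0.5648

0.5648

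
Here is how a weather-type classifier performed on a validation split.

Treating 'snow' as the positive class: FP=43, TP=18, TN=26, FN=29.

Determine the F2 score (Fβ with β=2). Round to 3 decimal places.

0.361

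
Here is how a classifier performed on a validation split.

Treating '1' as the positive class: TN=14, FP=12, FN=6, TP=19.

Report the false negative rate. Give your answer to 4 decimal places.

0.2400

FNR = FN/(FN+TP) = 6/(6+19) = 0.2400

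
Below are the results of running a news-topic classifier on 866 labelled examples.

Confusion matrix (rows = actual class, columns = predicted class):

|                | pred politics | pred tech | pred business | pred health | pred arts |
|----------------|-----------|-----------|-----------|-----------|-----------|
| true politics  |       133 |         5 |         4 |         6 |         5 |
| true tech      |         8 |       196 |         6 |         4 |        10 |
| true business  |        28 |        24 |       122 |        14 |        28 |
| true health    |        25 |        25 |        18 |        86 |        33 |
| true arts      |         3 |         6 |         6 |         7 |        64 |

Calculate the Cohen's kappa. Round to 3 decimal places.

Observed agreement pₒ = trace/N = 601/866 = 0.6940
Expected agreement pₑ = Σ (rowᵢ·colᵢ)/N² = (153·197 + 224·256 + 216·156 + 187·117 + 86·140)/866² = 0.2068
κ = (pₒ − pₑ)/(1 − pₑ) = (0.6940 − 0.2068)/(1 − 0.2068) = 0.614

0.614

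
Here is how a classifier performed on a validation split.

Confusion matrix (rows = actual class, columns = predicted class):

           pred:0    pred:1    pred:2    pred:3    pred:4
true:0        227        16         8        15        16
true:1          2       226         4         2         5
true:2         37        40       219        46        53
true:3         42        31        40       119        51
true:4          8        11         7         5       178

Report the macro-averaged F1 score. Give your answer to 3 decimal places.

Per-class F1 score (2·TP/(2·TP+FP+FN)):
  0: TP=227, FP=2+37+42+8=89, FN=16+8+15+16=55 → 454/598 = 0.7592
  1: TP=226, FP=16+40+31+11=98, FN=2+4+2+5=13 → 452/563 = 0.8028
  2: TP=219, FP=8+4+40+7=59, FN=37+40+46+53=176 → 438/673 = 0.6508
  3: TP=119, FP=15+2+46+5=68, FN=42+31+40+51=164 → 238/470 = 0.5064
  4: TP=178, FP=16+5+53+51=125, FN=8+11+7+5=31 → 356/512 = 0.6953
Macro-F1 score = mean = (0.7592 + 0.8028 + 0.6508 + 0.5064 + 0.6953) / 5 = 0.683

0.683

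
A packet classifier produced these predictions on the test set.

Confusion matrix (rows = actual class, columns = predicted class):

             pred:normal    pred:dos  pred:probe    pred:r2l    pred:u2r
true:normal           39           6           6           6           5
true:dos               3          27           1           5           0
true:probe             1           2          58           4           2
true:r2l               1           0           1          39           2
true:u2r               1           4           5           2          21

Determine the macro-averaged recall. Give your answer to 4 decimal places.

Per-class recall (TP/(TP+FN)):
  normal: TP=39, FN=6+6+6+5=23 → 39/62 = 0.62903
  dos: TP=27, FN=3+1+5+0=9 → 27/36 = 0.75000
  probe: TP=58, FN=1+2+4+2=9 → 58/67 = 0.86567
  r2l: TP=39, FN=1+0+1+2=4 → 39/43 = 0.90698
  u2r: TP=21, FN=1+4+5+2=12 → 21/33 = 0.63636
Macro-recall = mean = (0.62903 + 0.75000 + 0.86567 + 0.90698 + 0.63636) / 5 = 0.7576

0.7576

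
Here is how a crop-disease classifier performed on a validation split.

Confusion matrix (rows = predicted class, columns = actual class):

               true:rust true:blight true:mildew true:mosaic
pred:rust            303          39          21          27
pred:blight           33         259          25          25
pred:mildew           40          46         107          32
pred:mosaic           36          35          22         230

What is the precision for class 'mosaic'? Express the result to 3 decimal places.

Take TP from the diagonal, FP from the rest of the 'mosaic' prediction marginal, FN from the rest of the 'mosaic' actual marginal.
precision = TP/(TP+FP).
mosaic: TP=230, FP=36+35+22=93 → 230/323 = 0.7121

0.712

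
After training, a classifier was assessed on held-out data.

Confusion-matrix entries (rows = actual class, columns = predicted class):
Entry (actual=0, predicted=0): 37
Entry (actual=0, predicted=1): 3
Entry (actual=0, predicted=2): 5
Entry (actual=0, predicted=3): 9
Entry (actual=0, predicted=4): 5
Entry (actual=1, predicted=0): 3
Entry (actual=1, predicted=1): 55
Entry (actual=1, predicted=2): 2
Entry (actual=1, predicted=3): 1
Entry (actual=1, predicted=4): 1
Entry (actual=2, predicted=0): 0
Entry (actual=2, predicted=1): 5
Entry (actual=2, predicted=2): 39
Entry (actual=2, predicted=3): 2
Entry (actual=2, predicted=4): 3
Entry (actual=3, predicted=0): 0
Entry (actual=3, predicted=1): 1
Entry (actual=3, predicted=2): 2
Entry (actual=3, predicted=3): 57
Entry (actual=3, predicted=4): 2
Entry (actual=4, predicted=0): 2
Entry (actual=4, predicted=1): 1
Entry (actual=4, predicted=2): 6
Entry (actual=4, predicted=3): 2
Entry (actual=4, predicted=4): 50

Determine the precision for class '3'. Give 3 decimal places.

0.803

One-vs-rest for '3': TP = diagonal; FP = other classes predicted '3'; FN = '3' predicted as other.
precision = TP/(TP+FP).
3: TP=57, FP=9+1+2+2=14 → 57/71 = 0.8028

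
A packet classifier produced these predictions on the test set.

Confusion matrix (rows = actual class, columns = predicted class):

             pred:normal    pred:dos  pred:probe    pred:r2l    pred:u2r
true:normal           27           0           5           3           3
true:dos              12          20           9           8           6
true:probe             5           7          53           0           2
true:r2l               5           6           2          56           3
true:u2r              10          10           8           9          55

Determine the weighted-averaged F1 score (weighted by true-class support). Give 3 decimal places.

0.649

Per-class F1 score (2·TP/(2·TP+FP+FN)):
  normal: TP=27, FP=12+5+5+10=32, FN=0+5+3+3=11 → 54/97 = 0.5567
  dos: TP=20, FP=0+7+6+10=23, FN=12+9+8+6=35 → 40/98 = 0.4082
  probe: TP=53, FP=5+9+2+8=24, FN=5+7+0+2=14 → 106/144 = 0.7361
  r2l: TP=56, FP=3+8+0+9=20, FN=5+6+2+3=16 → 112/148 = 0.7568
  u2r: TP=55, FP=3+6+2+3=14, FN=10+10+8+9=37 → 110/161 = 0.6832
Weighted-F1 score = Σ (supportᵢ/N)·F1 scoreᵢ with N=324: (38/324)·0.5567 + (55/324)·0.4082 + (67/324)·0.7361 + (72/324)·0.7568 + (92/324)·0.6832 = 0.649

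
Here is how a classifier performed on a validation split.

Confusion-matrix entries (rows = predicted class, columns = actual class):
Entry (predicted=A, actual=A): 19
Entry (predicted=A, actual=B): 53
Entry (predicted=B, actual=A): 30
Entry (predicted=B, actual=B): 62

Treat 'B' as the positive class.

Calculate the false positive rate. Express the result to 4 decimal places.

FPR = FP/(FP+TN) = 30/(30+19) = 0.6122

0.6122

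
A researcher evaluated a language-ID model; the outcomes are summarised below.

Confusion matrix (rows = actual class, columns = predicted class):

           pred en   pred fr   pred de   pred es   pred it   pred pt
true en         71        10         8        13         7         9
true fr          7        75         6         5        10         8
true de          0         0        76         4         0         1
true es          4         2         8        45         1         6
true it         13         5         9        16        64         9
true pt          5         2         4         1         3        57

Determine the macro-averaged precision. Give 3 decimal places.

0.686

Per-class precision (TP/(TP+FP)):
  en: TP=71, FP=7+0+4+13+5=29 → 71/100 = 0.7100
  fr: TP=75, FP=10+0+2+5+2=19 → 75/94 = 0.7979
  de: TP=76, FP=8+6+8+9+4=35 → 76/111 = 0.6847
  es: TP=45, FP=13+5+4+16+1=39 → 45/84 = 0.5357
  it: TP=64, FP=7+10+0+1+3=21 → 64/85 = 0.7529
  pt: TP=57, FP=9+8+1+6+9=33 → 57/90 = 0.6333
Macro-precision = mean = (0.7100 + 0.7979 + 0.6847 + 0.5357 + 0.7529 + 0.6333) / 6 = 0.686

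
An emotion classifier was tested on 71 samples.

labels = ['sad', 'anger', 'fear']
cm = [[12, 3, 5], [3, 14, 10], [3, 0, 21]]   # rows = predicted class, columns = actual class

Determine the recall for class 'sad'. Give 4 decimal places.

0.6667

recall = TP/(TP+FN).
sad: TP=12, FN=3+3=6 → 12/18 = 0.66667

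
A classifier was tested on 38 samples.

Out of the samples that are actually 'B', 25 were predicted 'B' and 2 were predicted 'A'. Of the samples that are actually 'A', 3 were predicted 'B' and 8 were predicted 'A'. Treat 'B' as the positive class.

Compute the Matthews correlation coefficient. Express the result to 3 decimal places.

MCC = (TP·TN − FP·FN) / √((TP+FP)(TP+FN)(TN+FP)(TN+FN))
Numerator = 25·8 − 3·2 = 194
Denominator = √(28·27·11·10) = √83160 = 288.3748
MCC = 194 / 288.3748 = 0.673

0.673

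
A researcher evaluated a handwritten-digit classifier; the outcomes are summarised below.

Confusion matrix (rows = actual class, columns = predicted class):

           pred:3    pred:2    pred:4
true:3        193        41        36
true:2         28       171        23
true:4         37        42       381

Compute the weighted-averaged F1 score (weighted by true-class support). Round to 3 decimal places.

0.784

Per-class F1 score (2·TP/(2·TP+FP+FN)):
  3: TP=193, FP=28+37=65, FN=41+36=77 → 386/528 = 0.7311
  2: TP=171, FP=41+42=83, FN=28+23=51 → 342/476 = 0.7185
  4: TP=381, FP=36+23=59, FN=37+42=79 → 762/900 = 0.8467
Weighted-F1 score = Σ (supportᵢ/N)·F1 scoreᵢ with N=952: (270/952)·0.7311 + (222/952)·0.7185 + (460/952)·0.8467 = 0.784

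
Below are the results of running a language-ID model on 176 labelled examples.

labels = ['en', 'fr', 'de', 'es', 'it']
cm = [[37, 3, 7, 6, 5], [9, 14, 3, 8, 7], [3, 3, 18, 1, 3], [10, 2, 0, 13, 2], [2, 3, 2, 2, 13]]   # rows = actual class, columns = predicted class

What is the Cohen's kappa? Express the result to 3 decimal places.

Observed agreement pₒ = trace/N = 95/176 = 0.5398
Expected agreement pₑ = Σ (rowᵢ·colᵢ)/N² = (58·61 + 41·25 + 28·30 + 27·30 + 22·30)/176² = 0.2219
κ = (pₒ − pₑ)/(1 − pₑ) = (0.5398 − 0.2219)/(1 − 0.2219) = 0.409

0.409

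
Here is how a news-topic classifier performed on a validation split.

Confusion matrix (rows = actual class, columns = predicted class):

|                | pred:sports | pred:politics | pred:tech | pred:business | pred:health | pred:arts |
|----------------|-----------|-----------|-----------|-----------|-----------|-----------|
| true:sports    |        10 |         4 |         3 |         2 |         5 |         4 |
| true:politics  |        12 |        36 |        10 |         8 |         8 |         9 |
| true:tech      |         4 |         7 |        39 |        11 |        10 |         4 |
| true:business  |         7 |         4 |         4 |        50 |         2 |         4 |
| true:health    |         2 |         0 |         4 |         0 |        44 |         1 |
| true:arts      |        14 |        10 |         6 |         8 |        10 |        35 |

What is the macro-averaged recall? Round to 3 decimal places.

0.550

Per-class recall (TP/(TP+FN)):
  sports: TP=10, FN=4+3+2+5+4=18 → 10/28 = 0.3571
  politics: TP=36, FN=12+10+8+8+9=47 → 36/83 = 0.4337
  tech: TP=39, FN=4+7+11+10+4=36 → 39/75 = 0.5200
  business: TP=50, FN=7+4+4+2+4=21 → 50/71 = 0.7042
  health: TP=44, FN=2+0+4+0+1=7 → 44/51 = 0.8627
  arts: TP=35, FN=14+10+6+8+10=48 → 35/83 = 0.4217
Macro-recall = mean = (0.3571 + 0.4337 + 0.5200 + 0.7042 + 0.8627 + 0.4217) / 6 = 0.550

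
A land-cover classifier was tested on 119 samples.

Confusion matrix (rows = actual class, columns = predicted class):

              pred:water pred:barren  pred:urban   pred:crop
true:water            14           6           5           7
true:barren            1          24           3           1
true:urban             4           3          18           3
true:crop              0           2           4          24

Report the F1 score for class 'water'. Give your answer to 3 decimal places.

F1 score = 2·TP/(2·TP+FP+FN).
water: TP=14, FP=1+4+0=5, FN=6+5+7=18 → 28/51 = 0.5490

0.549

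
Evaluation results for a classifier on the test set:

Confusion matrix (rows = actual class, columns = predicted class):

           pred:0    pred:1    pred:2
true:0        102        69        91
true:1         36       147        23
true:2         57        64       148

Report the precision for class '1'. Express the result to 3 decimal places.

Take TP from the diagonal, FP from the rest of the '1' prediction marginal, FN from the rest of the '1' actual marginal.
precision = TP/(TP+FP).
1: TP=147, FP=69+64=133 → 147/280 = 0.5250

0.525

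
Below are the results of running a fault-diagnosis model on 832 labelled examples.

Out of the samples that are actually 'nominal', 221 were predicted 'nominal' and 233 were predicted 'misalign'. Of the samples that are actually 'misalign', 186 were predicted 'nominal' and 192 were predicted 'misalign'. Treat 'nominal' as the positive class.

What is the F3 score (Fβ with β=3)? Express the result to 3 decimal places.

0.492

Fβ = (1+β²)·TP / ((1+β²)·TP + β²·FN + FP), with β²=9
= 10·221 / (10·221 + 9·233 + 186) = 0.492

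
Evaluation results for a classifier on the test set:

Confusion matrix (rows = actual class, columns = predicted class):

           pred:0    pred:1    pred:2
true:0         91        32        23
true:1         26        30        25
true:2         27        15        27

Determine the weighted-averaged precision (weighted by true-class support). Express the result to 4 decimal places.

0.5022

Per-class precision (TP/(TP+FP)):
  0: TP=91, FP=26+27=53 → 91/144 = 0.63194
  1: TP=30, FP=32+15=47 → 30/77 = 0.38961
  2: TP=27, FP=23+25=48 → 27/75 = 0.36000
Weighted-precision = Σ (supportᵢ/N)·precisionᵢ with N=296: (146/296)·0.63194 + (81/296)·0.38961 + (69/296)·0.36000 = 0.5022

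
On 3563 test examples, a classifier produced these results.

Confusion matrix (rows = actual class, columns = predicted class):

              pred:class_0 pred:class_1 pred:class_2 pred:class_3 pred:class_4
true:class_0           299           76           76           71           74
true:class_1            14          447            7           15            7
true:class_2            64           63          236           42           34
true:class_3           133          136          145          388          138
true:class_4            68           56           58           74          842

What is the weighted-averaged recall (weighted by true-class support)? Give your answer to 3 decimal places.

0.621

Per-class recall (TP/(TP+FN)):
  class_0: TP=299, FN=76+76+71+74=297 → 299/596 = 0.5017
  class_1: TP=447, FN=14+7+15+7=43 → 447/490 = 0.9122
  class_2: TP=236, FN=64+63+42+34=203 → 236/439 = 0.5376
  class_3: TP=388, FN=133+136+145+138=552 → 388/940 = 0.4128
  class_4: TP=842, FN=68+56+58+74=256 → 842/1098 = 0.7668
Weighted-recall = Σ (supportᵢ/N)·recallᵢ with N=3563: (596/3563)·0.5017 + (490/3563)·0.9122 + (439/3563)·0.5376 + (940/3563)·0.4128 + (1098/3563)·0.7668 = 0.621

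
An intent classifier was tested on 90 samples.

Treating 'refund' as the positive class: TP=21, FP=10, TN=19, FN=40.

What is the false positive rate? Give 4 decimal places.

0.3448

FPR = FP/(FP+TN) = 10/(10+19) = 0.3448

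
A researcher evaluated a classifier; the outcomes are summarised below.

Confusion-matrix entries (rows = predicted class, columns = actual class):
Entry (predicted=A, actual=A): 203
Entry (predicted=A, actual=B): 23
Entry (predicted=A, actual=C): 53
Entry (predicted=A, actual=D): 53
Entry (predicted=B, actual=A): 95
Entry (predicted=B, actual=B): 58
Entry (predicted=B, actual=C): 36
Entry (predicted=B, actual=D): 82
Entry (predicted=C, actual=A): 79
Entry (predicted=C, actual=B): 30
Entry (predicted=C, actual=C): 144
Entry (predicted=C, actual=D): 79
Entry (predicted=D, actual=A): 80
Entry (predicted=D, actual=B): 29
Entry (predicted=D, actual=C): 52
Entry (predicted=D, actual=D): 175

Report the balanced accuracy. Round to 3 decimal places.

0.453

Balanced accuracy = mean of per-class recall.
  A: recall = 203/457 = 0.4442
  B: recall = 58/140 = 0.4143
  C: recall = 144/285 = 0.5053
  D: recall = 175/389 = 0.4499
Mean = (0.4442 + 0.4143 + 0.5053 + 0.4499) / 4 = 0.453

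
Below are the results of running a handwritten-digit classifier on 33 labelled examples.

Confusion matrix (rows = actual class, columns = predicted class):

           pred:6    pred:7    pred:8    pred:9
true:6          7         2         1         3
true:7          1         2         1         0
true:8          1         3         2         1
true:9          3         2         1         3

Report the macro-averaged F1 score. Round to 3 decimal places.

0.394

Per-class F1 score (2·TP/(2·TP+FP+FN)):
  6: TP=7, FP=1+1+3=5, FN=2+1+3=6 → 14/25 = 0.5600
  7: TP=2, FP=2+3+2=7, FN=1+1+0=2 → 4/13 = 0.3077
  8: TP=2, FP=1+1+1=3, FN=1+3+1=5 → 4/12 = 0.3333
  9: TP=3, FP=3+0+1=4, FN=3+2+1=6 → 6/16 = 0.3750
Macro-F1 score = mean = (0.5600 + 0.3077 + 0.3333 + 0.3750) / 4 = 0.394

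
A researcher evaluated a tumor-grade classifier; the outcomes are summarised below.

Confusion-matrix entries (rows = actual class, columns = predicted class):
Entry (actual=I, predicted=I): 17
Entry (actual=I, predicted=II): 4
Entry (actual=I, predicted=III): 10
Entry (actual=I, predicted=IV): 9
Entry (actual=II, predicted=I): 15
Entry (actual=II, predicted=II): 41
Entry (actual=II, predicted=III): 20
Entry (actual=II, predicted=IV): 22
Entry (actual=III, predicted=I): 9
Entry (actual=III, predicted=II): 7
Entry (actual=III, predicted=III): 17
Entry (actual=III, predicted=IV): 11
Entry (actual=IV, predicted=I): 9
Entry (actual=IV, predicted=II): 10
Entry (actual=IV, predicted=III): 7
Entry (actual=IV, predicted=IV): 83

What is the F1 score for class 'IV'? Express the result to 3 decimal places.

One-vs-rest for 'IV': TP = diagonal; FP = other classes predicted 'IV'; FN = 'IV' predicted as other.
F1 score = 2·TP/(2·TP+FP+FN).
IV: TP=83, FP=9+22+11=42, FN=9+10+7=26 → 166/234 = 0.7094

0.709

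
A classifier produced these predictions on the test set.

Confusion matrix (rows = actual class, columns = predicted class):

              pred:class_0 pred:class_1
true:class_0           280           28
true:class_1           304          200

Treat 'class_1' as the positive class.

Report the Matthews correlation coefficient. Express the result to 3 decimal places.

0.330

MCC = (TP·TN − FP·FN) / √((TP+FP)(TP+FN)(TN+FP)(TN+FN))
Numerator = 200·280 − 28·304 = 47488
Denominator = √(228·504·308·584) = √20669451264 = 143768.7423
MCC = 47488 / 143768.7423 = 0.330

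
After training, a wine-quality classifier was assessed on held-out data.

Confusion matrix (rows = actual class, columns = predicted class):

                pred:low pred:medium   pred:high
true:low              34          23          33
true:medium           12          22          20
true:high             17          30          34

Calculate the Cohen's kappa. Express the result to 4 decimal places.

0.1029

Observed agreement pₒ = trace/N = 90/225 = 0.40000
Expected agreement pₑ = Σ (rowᵢ·colᵢ)/N² = (90·63 + 54·75 + 81·87)/225² = 0.33120
κ = (pₒ − pₑ)/(1 − pₑ) = (0.40000 − 0.33120)/(1 − 0.33120) = 0.1029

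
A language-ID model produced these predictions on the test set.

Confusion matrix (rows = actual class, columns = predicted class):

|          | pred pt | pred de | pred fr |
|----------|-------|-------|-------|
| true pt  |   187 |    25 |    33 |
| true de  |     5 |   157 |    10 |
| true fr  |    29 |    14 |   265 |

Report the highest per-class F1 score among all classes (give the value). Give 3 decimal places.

0.860

Per-class F1 score (2·TP/(2·TP+FP+FN)):
  pt: TP=187, FP=5+29=34, FN=25+33=58 → 374/466 = 0.8026
  de: TP=157, FP=25+14=39, FN=5+10=15 → 314/368 = 0.8533
  fr: TP=265, FP=33+10=43, FN=29+14=43 → 530/616 = 0.8604
Highest is class 'fr' with F1 score = 0.860.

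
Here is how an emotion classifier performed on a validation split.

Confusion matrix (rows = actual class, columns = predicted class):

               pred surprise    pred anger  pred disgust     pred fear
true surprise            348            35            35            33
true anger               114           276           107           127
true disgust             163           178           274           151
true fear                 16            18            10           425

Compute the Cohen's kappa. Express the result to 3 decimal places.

0.438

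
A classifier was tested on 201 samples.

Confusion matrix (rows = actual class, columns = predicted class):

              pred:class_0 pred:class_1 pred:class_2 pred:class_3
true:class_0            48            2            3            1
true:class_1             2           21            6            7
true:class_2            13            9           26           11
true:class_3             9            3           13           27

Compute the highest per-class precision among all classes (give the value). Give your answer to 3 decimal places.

Per-class precision (TP/(TP+FP)):
  class_0: TP=48, FP=2+13+9=24 → 48/72 = 0.6667
  class_1: TP=21, FP=2+9+3=14 → 21/35 = 0.6000
  class_2: TP=26, FP=3+6+13=22 → 26/48 = 0.5417
  class_3: TP=27, FP=1+7+11=19 → 27/46 = 0.5870
Highest is class 'class_0' with precision = 0.667.

0.667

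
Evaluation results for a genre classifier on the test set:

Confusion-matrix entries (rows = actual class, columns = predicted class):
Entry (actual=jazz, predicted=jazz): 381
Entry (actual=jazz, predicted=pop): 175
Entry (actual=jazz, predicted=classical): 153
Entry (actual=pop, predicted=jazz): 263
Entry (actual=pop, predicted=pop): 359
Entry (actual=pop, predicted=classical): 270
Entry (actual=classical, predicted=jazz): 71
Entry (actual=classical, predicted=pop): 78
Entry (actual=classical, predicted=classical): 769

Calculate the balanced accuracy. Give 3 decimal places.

0.593

Balanced accuracy = mean of per-class recall.
  jazz: recall = 381/709 = 0.5374
  pop: recall = 359/892 = 0.4025
  classical: recall = 769/918 = 0.8377
Mean = (0.5374 + 0.4025 + 0.8377) / 3 = 0.593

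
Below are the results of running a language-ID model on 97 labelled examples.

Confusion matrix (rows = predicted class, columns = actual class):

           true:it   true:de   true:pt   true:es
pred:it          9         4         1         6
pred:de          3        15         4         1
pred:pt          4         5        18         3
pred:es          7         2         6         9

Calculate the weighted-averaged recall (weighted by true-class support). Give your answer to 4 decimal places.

Per-class recall (TP/(TP+FN)):
  it: TP=9, FN=3+4+7=14 → 9/23 = 0.39130
  de: TP=15, FN=4+5+2=11 → 15/26 = 0.57692
  pt: TP=18, FN=1+4+6=11 → 18/29 = 0.62069
  es: TP=9, FN=6+1+3=10 → 9/19 = 0.47368
Weighted-recall = Σ (supportᵢ/N)·recallᵢ with N=97: (23/97)·0.39130 + (26/97)·0.57692 + (29/97)·0.62069 + (19/97)·0.47368 = 0.5258

0.5258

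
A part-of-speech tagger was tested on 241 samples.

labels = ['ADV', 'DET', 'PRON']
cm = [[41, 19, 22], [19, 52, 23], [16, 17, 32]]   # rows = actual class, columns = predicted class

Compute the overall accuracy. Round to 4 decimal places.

Accuracy = trace / total = (41+52+32=125) / 241 = 125/241 = 0.5187

0.5187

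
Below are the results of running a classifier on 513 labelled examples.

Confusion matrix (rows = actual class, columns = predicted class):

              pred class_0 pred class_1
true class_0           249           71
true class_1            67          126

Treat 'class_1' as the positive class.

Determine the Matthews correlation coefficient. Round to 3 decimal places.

MCC = (TP·TN − FP·FN) / √((TP+FP)(TP+FN)(TN+FP)(TN+FN))
Numerator = 126·249 − 71·67 = 26617
Denominator = √(197·193·320·316) = √3844683520 = 62005.5120
MCC = 26617 / 62005.5120 = 0.429

0.429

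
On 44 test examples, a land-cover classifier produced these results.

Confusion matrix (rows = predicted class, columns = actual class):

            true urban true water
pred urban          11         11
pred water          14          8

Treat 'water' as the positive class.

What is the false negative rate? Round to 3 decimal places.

FNR = FN/(FN+TP) = 11/(11+8) = 0.579

0.579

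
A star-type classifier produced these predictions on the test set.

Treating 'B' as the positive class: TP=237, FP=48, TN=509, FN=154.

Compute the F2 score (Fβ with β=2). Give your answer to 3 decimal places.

Fβ = (1+β²)·TP / ((1+β²)·TP + β²·FN + FP), with β²=4
= 5·237 / (5·237 + 4·154 + 48) = 0.641

0.641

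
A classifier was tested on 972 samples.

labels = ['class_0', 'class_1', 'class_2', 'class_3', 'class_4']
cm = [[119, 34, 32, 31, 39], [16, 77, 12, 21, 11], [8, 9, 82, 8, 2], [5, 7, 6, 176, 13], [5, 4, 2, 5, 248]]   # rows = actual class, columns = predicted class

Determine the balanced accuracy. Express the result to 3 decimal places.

Balanced accuracy = mean of per-class recall.
  class_0: recall = 119/255 = 0.4667
  class_1: recall = 77/137 = 0.5620
  class_2: recall = 82/109 = 0.7523
  class_3: recall = 176/207 = 0.8502
  class_4: recall = 248/264 = 0.9394
Mean = (0.4667 + 0.5620 + 0.7523 + 0.8502 + 0.9394) / 5 = 0.714

0.714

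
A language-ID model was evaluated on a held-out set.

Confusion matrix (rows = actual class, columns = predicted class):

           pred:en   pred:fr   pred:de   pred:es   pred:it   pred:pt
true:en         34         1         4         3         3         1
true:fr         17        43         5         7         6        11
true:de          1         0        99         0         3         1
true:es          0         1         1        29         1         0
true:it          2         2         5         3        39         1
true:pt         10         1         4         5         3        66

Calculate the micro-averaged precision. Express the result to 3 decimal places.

Micro-averaging pools counts across classes: ΣTP=310, ΣFP=102, ΣFN=102.
Micro-precision = TP/(TP+FP) on pooled counts = 0.752 (equals overall accuracy in single-label multiclass).

0.752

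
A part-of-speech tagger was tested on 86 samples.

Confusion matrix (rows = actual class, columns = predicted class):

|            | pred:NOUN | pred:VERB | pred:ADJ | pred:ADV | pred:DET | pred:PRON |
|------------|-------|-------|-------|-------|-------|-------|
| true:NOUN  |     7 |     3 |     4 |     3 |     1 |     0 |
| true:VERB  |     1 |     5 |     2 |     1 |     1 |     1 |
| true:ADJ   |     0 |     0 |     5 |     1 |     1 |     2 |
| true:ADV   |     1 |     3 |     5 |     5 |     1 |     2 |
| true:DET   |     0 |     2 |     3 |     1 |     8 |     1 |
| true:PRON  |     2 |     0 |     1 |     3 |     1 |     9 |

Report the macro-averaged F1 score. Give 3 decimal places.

Per-class F1 score (2·TP/(2·TP+FP+FN)):
  NOUN: TP=7, FP=1+0+1+0+2=4, FN=3+4+3+1+0=11 → 14/29 = 0.4828
  VERB: TP=5, FP=3+0+3+2+0=8, FN=1+2+1+1+1=6 → 10/24 = 0.4167
  ADJ: TP=5, FP=4+2+5+3+1=15, FN=0+0+1+1+2=4 → 10/29 = 0.3448
  ADV: TP=5, FP=3+1+1+1+3=9, FN=1+3+5+1+2=12 → 10/31 = 0.3226
  DET: TP=8, FP=1+1+1+1+1=5, FN=0+2+3+1+1=7 → 16/28 = 0.5714
  PRON: TP=9, FP=0+1+2+2+1=6, FN=2+0+1+3+1=7 → 18/31 = 0.5806
Macro-F1 score = mean = (0.4828 + 0.4167 + 0.3448 + 0.3226 + 0.5714 + 0.5806) / 6 = 0.453

0.453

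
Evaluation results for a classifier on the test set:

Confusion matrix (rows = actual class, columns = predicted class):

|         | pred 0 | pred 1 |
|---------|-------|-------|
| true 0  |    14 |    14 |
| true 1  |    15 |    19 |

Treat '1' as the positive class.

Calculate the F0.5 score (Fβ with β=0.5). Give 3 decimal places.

0.572

Fβ = (1+β²)·TP / ((1+β²)·TP + β²·FN + FP), with β²=1/4
= 1.25·19 / (1.25·19 + 0.25·15 + 14) = 0.572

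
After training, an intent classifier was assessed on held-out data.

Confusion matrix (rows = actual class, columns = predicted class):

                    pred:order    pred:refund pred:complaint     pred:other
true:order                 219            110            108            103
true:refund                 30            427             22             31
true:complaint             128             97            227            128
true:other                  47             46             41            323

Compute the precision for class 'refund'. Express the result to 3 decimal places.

0.628

Take TP from the diagonal, FP from the rest of the 'refund' prediction marginal, FN from the rest of the 'refund' actual marginal.
precision = TP/(TP+FP).
refund: TP=427, FP=110+97+46=253 → 427/680 = 0.6279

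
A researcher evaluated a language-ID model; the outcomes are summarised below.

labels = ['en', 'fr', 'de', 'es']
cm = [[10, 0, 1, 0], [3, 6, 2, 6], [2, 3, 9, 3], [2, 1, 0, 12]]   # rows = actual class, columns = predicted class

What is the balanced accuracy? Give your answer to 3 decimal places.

Balanced accuracy = mean of per-class recall.
  en: recall = 10/11 = 0.9091
  fr: recall = 6/17 = 0.3529
  de: recall = 9/17 = 0.5294
  es: recall = 12/15 = 0.8000
Mean = (0.9091 + 0.3529 + 0.5294 + 0.8000) / 4 = 0.648

0.648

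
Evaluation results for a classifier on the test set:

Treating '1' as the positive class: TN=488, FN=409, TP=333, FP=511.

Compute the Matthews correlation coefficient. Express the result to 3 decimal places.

-0.062

MCC = (TP·TN − FP·FN) / √((TP+FP)(TP+FN)(TN+FP)(TN+FN))
Numerator = 333·488 − 511·409 = -46495
Denominator = √(844·742·999·897) = √561182711544 = 749121.2929
MCC = -46495 / 749121.2929 = -0.062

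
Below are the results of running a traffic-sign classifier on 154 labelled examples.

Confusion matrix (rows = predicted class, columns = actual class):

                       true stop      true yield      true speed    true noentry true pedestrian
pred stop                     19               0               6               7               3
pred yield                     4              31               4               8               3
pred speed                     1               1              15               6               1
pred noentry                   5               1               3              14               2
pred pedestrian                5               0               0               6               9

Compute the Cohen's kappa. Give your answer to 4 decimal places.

Observed agreement pₒ = trace/N = 88/154 = 0.57143
Expected agreement pₑ = Σ (rowᵢ·colᵢ)/N² = (34·35 + 33·50 + 28·24 + 41·25 + 18·20)/154² = 0.20649
κ = (pₒ − pₑ)/(1 − pₑ) = (0.57143 − 0.20649)/(1 − 0.20649) = 0.4599

0.4599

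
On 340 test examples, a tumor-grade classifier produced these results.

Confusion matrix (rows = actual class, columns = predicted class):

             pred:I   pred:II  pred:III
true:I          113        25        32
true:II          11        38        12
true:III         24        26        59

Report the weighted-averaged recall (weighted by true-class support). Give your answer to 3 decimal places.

Per-class recall (TP/(TP+FN)):
  I: TP=113, FN=25+32=57 → 113/170 = 0.6647
  II: TP=38, FN=11+12=23 → 38/61 = 0.6230
  III: TP=59, FN=24+26=50 → 59/109 = 0.5413
Weighted-recall = Σ (supportᵢ/N)·recallᵢ with N=340: (170/340)·0.6647 + (61/340)·0.6230 + (109/340)·0.5413 = 0.618

0.618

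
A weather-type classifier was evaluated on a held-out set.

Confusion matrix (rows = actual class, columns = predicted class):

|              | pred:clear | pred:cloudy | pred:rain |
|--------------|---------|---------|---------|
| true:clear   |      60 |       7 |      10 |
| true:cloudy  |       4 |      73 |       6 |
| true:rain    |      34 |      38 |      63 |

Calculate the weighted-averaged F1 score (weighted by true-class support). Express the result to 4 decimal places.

0.6528

Per-class F1 score (2·TP/(2·TP+FP+FN)):
  clear: TP=60, FP=4+34=38, FN=7+10=17 → 120/175 = 0.68571
  cloudy: TP=73, FP=7+38=45, FN=4+6=10 → 146/201 = 0.72637
  rain: TP=63, FP=10+6=16, FN=34+38=72 → 126/214 = 0.58879
Weighted-F1 score = Σ (supportᵢ/N)·F1 scoreᵢ with N=295: (77/295)·0.68571 + (83/295)·0.72637 + (135/295)·0.58879 = 0.6528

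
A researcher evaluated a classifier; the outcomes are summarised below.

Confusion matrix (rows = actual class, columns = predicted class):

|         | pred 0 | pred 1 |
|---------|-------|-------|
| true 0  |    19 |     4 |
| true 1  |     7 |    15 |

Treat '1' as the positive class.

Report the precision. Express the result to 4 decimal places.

0.7895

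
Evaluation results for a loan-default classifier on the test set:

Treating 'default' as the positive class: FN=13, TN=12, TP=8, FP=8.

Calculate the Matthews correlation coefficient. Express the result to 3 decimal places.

-0.020

MCC = (TP·TN − FP·FN) / √((TP+FP)(TP+FN)(TN+FP)(TN+FN))
Numerator = 8·12 − 8·13 = -8
Denominator = √(16·21·20·25) = √168000 = 409.8780
MCC = -8 / 409.8780 = -0.020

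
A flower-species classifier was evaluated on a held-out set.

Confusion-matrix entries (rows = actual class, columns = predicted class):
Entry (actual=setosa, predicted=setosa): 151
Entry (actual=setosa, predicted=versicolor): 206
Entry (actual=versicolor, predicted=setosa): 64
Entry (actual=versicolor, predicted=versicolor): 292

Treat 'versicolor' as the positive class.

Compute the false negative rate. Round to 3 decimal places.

0.180

FNR = FN/(FN+TP) = 64/(64+292) = 0.180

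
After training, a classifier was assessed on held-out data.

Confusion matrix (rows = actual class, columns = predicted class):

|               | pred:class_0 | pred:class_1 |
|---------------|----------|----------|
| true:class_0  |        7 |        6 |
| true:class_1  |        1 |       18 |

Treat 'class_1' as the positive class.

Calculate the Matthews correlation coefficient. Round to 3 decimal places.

MCC = (TP·TN − FP·FN) / √((TP+FP)(TP+FN)(TN+FP)(TN+FN))
Numerator = 18·7 − 6·1 = 120
Denominator = √(24·19·13·8) = √47424 = 217.7705
MCC = 120 / 217.7705 = 0.551

0.551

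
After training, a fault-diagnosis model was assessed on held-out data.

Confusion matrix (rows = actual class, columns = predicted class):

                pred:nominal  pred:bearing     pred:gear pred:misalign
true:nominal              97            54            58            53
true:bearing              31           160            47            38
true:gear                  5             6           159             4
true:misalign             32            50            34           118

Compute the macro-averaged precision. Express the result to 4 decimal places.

0.5670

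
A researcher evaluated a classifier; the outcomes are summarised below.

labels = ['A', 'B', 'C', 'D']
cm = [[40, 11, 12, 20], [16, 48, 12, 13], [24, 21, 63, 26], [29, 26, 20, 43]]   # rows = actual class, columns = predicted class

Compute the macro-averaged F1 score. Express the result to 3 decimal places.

0.456

Per-class F1 score (2·TP/(2·TP+FP+FN)):
  A: TP=40, FP=16+24+29=69, FN=11+12+20=43 → 80/192 = 0.4167
  B: TP=48, FP=11+21+26=58, FN=16+12+13=41 → 96/195 = 0.4923
  C: TP=63, FP=12+12+20=44, FN=24+21+26=71 → 126/241 = 0.5228
  D: TP=43, FP=20+13+26=59, FN=29+26+20=75 → 86/220 = 0.3909
Macro-F1 score = mean = (0.4167 + 0.4923 + 0.5228 + 0.3909) / 4 = 0.456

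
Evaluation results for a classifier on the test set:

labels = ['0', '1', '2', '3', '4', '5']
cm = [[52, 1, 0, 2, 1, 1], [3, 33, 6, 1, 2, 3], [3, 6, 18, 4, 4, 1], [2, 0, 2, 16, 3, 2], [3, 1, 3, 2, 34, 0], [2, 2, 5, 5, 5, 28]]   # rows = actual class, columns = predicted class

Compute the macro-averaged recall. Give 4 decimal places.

0.6877

Per-class recall (TP/(TP+FN)):
  0: TP=52, FN=1+0+2+1+1=5 → 52/57 = 0.91228
  1: TP=33, FN=3+6+1+2+3=15 → 33/48 = 0.68750
  2: TP=18, FN=3+6+4+4+1=18 → 18/36 = 0.50000
  3: TP=16, FN=2+0+2+3+2=9 → 16/25 = 0.64000
  4: TP=34, FN=3+1+3+2+0=9 → 34/43 = 0.79070
  5: TP=28, FN=2+2+5+5+5=19 → 28/47 = 0.59574
Macro-recall = mean = (0.91228 + 0.68750 + 0.50000 + 0.64000 + 0.79070 + 0.59574) / 6 = 0.6877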